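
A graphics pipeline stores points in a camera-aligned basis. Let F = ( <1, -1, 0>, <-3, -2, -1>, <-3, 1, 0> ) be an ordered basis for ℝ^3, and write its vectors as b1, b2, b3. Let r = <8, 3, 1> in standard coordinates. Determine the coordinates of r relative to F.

<-4, -1, -3>

We seek scalars with c_1 b1 + ... + c_3 b3 = r; equivalently solve M c = r where the columns of M are b1, ..., b3.
Row-reducing the augmented matrix [M | r] gives c = (-4, -1, -3).
Check: -4b1 - b2 - 3b3 = <8, 3, 1>.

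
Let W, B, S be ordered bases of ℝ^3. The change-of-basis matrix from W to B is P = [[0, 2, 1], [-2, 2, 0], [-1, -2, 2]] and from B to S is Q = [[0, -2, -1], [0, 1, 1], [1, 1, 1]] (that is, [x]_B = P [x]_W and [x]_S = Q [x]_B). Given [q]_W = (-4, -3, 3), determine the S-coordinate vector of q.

Composing the changes, [q]_S = Q P [q]_W.
Q P = [[5, -2, -2], [-3, 0, 2], [-3, 2, 3]]; applying this to (-4, -3, 3) gives (-20, 18, 15).

(-20, 18, 15)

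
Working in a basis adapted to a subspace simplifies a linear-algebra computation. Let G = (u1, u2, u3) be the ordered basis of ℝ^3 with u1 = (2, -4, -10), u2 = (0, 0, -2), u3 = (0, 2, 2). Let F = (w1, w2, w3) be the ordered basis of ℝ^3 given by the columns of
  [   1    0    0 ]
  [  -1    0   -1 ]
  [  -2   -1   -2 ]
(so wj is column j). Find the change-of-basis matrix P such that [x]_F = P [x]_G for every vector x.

Let M have columns uj and N have columns wj. Then for every x, N [x]_F = x = M [x]_G, so P = N^(-1) M.
Since det N = -1, N^(-1) has integer entries; multiplying gives P = [[2, 0, 0], [2, 2, 2], [2, 0, -2]].

[[2, 0, 0], [2, 2, 2], [2, 0, -2]]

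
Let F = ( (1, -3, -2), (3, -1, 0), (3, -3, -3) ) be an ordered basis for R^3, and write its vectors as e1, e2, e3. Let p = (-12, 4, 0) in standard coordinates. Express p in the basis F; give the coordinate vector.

(0, -4, 0)

Write p = c_1 e1 + ... + c_3 e3 and solve for the c_i.
Solving this 3x3 system gives c = (0, -4, 0).
Check: 0·e1 - 4e2 + 0·e3 = (-12, 4, 0).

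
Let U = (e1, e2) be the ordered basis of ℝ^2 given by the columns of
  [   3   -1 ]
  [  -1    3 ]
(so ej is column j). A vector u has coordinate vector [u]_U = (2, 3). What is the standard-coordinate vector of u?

(3, 7)

u = M [u]_U, where M has columns e1, e2.
Carrying out the matrix-vector product, u = (3, 7).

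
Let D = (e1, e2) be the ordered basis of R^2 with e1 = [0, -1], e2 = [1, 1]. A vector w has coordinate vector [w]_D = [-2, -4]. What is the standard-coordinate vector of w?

By definition w = -2e1 - 4e2.
Summing componentwise gives [-4, -2].

[-4, -2]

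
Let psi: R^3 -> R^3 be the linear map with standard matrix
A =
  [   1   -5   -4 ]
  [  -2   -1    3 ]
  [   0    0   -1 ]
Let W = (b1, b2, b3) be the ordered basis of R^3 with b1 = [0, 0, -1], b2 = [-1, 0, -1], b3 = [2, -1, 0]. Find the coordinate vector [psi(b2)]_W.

[0, -1, 1]

Compute psi(b2) = A b2 = [3, -1, 1] in standard coordinates.
Then write this in W-coordinates: solve for y in y_1 b1 + ... + y_3 b3 = [3, -1, 1].
This gives y = [0, -1, 1], which is column 2 of [psi]_W.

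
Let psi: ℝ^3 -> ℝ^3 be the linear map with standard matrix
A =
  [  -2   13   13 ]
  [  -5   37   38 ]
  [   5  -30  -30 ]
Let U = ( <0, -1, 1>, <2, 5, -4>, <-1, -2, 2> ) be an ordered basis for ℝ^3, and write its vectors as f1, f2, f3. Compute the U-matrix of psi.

The j-th column of [psi]_U is [psi(fj)]_U.
psi(f1) = A f1 = <0, 1, 0> = 0·f1 + f2 + 2f3, so column 1 is <0, 1, 2>.
Repeating for f2, f3 and assembling the columns gives [[0, -2, -1], [1, 3, 2], [2, -3, 2]].

[[0, -2, -1], [1, 3, 2], [2, -3, 2]]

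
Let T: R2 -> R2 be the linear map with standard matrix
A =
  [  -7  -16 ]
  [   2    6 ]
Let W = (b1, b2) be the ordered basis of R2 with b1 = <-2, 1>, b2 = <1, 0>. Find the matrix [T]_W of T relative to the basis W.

[[2, 2], [2, -3]]

The j-th column of [T]_W is [T(bj)]_W.
T(b1) = A b1 = <-2, 2> = 2b1 + 2b2, so column 1 is <2, 2>.
Repeating for b2 and assembling the columns gives [[2, 2], [2, -3]].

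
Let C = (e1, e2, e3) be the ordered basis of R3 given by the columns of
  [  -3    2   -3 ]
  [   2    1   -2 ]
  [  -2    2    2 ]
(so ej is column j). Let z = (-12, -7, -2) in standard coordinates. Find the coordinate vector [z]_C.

Write z = c_1 e1 + ... + c_3 e3 and solve for the c_i.
Gaussian elimination on [M | z] yields c = (0, -3, 2).
Check: 0·e1 - 3e2 + 2e3 = (-12, -7, -2).

(0, -3, 2)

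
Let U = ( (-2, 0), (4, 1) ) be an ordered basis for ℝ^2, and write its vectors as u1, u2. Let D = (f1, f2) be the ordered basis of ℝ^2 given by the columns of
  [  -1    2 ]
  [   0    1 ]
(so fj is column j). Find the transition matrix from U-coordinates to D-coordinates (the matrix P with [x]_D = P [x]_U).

Column j of P is [uj]_D, since P maps U-coordinates to D-coordinates.
Expressing u1 in D: u1 = 2f1 + 0·f2, so column 1 of P is (2, 0).
Doing the same for each uj gives P = [[2, -2], [0, 1]].

[[2, -2], [0, 1]]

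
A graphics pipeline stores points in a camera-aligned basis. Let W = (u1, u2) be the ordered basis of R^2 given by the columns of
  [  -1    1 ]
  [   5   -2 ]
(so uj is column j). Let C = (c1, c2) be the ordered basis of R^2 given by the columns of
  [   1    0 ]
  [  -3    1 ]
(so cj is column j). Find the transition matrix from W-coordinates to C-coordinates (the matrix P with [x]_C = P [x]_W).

Let M have columns uj and N have columns cj. Then for every x, N [x]_C = x = M [x]_W, so P = N^(-1) M.
Since det N = 1, N^(-1) has integer entries; multiplying gives P = [[-1, 1], [2, 1]].

[[-1, 1], [2, 1]]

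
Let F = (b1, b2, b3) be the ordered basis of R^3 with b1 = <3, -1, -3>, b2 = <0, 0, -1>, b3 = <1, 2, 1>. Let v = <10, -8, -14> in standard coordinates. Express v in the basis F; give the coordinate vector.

<4, 0, -2>

We seek scalars with c_1 b1 + ... + c_3 b3 = v; equivalently solve M c = v where the columns of M are b1, ..., b3.
Gaussian elimination on [M | v] yields c = (4, 0, -2).
Check: 4b1 + 0·b2 - 2b3 = <10, -8, -14>.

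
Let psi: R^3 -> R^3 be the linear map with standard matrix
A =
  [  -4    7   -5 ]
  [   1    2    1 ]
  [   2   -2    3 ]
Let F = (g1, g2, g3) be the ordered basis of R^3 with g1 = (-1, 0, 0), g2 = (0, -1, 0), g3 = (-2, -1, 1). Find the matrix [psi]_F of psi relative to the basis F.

[[0, 3, 2], [3, 0, 2], [-2, 2, 1]]

Let P have columns g1, ..., g3. Then [psi]_F = P^(-1) A P.
Here det P = 1, so P^(-1) is integer; computing A P first and then P^(-1)(A P) gives [[0, 3, 2], [3, 0, 2], [-2, 2, 1]].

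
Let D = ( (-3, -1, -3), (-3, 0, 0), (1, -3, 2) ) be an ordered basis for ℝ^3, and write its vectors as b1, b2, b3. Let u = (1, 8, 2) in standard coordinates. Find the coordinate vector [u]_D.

(-2, 1, -2)

Write u = c_1 b1 + ... + c_3 b3 and solve for the c_i.
Gaussian elimination on [M | u] yields c = (-2, 1, -2).
Check: -2b1 + b2 - 2b3 = (1, 8, 2).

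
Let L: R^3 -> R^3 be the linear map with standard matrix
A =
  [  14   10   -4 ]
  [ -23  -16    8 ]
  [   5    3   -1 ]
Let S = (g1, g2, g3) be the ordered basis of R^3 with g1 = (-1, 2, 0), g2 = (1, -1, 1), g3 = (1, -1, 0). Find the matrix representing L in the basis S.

With P the matrix whose columns are g1, ..., g3, [L]_S = P^(-1) A P.
Column by column: L(g1) = A g1 = (6, -9, 1); its S-coordinates (-3, 1, 2) give column 1.
Continuing for each basis vector yields [L]_S = [[-3, 1, -3], [1, 1, 2], [2, 0, -1]].

[[-3, 1, -3], [1, 1, 2], [2, 0, -1]]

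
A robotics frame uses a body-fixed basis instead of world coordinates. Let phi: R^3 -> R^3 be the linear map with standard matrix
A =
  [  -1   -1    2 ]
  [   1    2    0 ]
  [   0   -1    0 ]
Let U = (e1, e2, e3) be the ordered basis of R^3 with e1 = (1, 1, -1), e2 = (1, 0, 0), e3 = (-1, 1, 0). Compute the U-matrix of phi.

[[1, 0, 1], [-3, 0, -1], [2, 1, 0]]

Let P have columns e1, ..., e3. Then [phi]_U = P^(-1) A P.
Here det P = -1, so P^(-1) is integer; computing A P first and then P^(-1)(A P) gives [[1, 0, 1], [-3, 0, -1], [2, 1, 0]].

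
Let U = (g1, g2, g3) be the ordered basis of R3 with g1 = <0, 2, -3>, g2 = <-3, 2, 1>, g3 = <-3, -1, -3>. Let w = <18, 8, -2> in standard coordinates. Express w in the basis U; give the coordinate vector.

[w]_U is the unique c with M c = w, where M has columns g1, ..., g3.
Solving this 3x3 system gives c = (4, -2, -4).
Check: 4g1 - 2g2 - 4g3 = <18, 8, -2>.

<4, -2, -4>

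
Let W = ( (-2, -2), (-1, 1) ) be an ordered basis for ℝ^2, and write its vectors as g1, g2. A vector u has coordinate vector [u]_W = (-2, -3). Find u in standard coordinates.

The coordinates say u = -2g1 - 3g2; adding the scaled basis vectors gives (7, 1).

(7, 1)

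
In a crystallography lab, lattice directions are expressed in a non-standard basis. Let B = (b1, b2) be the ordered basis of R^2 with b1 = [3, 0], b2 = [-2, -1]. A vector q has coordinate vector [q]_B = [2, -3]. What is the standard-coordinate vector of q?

[12, 3]

The coordinates say q = 2b1 - 3b2; adding the scaled basis vectors gives [12, 3].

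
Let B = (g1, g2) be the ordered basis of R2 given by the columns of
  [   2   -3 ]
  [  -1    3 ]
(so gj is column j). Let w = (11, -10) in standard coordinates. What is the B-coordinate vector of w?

(1, -3)

[w]_B is the unique c with M c = w, where M has columns g1, g2.
System: 2c_1 - 3c_2 = 11, -c_1 + 3c_2 = -10; solving gives c_1 = 1, c_2 = -3.
Check: g1 - 3g2 = (11, -10).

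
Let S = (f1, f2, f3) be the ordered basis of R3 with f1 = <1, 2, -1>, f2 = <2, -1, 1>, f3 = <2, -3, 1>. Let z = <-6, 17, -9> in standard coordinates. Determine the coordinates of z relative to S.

We seek scalars with c_1 f1 + ... + c_3 f3 = z; equivalently solve M c = z where the columns of M are f1, ..., f3.
Solving this 3x3 system gives c = (4, -3, -2).
Check: 4f1 - 3f2 - 2f3 = <-6, 17, -9>.

<4, -3, -2>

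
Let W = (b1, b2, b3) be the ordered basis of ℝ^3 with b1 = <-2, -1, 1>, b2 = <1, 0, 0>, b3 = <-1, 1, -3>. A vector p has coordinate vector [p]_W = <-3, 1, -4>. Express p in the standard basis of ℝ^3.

<11, -1, 9>

p = M [p]_W, where M has columns b1, ..., b3.
Carrying out the matrix-vector product, p = <11, -1, 9>.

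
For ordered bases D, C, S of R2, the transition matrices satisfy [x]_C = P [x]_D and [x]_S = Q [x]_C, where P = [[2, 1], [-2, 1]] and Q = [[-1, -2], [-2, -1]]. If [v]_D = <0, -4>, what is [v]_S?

<12, 12>

First [v]_C = P [v]_D = <-4, -4>.
Then [v]_S = Q [v]_C = <12, 12>.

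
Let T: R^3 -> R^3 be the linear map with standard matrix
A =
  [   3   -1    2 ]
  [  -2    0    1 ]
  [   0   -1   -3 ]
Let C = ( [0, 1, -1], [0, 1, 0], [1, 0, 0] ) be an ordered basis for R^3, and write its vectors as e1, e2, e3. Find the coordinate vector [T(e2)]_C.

[1, -1, -1]

Column 2 of [T]_C is the C-coordinate vector of T(e2).
In standard coordinates T(e2) = A e2 = [-1, 0, -1].
Converting to C: [-1, 0, -1] = e1 - e2 - e3, so the coordinate vector is [1, -1, -1].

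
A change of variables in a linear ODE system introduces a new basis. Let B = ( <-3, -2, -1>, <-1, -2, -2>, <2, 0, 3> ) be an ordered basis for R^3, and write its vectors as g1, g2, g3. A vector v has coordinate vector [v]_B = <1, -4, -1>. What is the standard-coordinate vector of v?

The coordinates say v = g1 - 4g2 - g3; adding the scaled basis vectors gives <-1, 6, 4>.

<-1, 6, 4>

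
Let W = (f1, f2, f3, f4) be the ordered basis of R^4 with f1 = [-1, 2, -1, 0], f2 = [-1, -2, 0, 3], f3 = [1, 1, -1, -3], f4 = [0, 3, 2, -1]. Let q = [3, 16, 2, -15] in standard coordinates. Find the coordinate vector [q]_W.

[1, -1, 3, 3]

We seek scalars with c_1 f1 + ... + c_4 f4 = q; equivalently solve M c = q where the columns of M are f1, ..., f4.
Solving this 4x4 system gives c = (1, -1, 3, 3).
Check: f1 - f2 + 3f3 + 3f4 = [3, 16, 2, -15].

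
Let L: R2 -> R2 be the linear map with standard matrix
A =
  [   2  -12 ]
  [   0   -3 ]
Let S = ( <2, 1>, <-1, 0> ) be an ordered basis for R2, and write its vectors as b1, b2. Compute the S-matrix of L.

With P the matrix whose columns are b1, b2, [L]_S = P^(-1) A P.
Column by column: L(b1) = A b1 = <-8, -3>; its S-coordinates <-3, 2> give column 1.
Continuing for each basis vector yields [L]_S = [[-3, 0], [2, 2]].

[[-3, 0], [2, 2]]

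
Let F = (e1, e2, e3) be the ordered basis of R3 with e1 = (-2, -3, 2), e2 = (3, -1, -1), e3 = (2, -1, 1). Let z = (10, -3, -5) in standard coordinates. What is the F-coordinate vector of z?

(0, 4, -1)

Write z = c_1 e1 + ... + c_3 e3 and solve for the c_i.
Gaussian elimination on [M | z] yields c = (0, 4, -1).
Check: 0·e1 + 4e2 - e3 = (10, -3, -5).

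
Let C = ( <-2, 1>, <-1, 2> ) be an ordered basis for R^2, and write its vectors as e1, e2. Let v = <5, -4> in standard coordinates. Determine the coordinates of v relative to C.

<-2, -1>

[v]_C is the unique c with M c = v, where M has columns e1, e2.
System: -2c_1 - c_2 = 5, c_1 + 2c_2 = -4; solving gives c_1 = -2, c_2 = -1.
Check: -2e1 - e2 = <5, -4>.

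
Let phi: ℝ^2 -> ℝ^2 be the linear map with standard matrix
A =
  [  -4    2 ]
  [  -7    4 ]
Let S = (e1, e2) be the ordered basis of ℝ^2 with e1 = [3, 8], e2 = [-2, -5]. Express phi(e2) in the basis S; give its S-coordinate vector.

[-2, -2]

Column 2 of [phi]_S is the S-coordinate vector of phi(e2).
In standard coordinates phi(e2) = A e2 = [-2, -6].
Converting to S: [-2, -6] = -2e1 - 2e2, so the coordinate vector is [-2, -2].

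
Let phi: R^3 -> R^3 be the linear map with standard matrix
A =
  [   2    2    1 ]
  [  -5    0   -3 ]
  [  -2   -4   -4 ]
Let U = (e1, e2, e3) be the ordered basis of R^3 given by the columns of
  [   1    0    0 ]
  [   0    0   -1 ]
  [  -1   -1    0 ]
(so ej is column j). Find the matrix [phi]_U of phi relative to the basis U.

[[1, -1, -2], [-3, -3, -2], [2, -3, 0]]

With P the matrix whose columns are e1, ..., e3, [phi]_U = P^(-1) A P.
Column by column: phi(e1) = A e1 = (1, -2, 2); its U-coordinates (1, -3, 2) give column 1.
Continuing for each basis vector yields [phi]_U = [[1, -1, -2], [-3, -3, -2], [2, -3, 0]].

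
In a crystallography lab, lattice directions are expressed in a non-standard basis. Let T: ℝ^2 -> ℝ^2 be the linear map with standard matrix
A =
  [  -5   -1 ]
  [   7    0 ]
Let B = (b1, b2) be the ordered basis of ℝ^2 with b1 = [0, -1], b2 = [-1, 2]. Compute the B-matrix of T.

[[-2, 1], [-1, -3]]

With P the matrix whose columns are b1, b2, [T]_B = P^(-1) A P.
Column by column: T(b1) = A b1 = [1, 0]; its B-coordinates [-2, -1] give column 1.
Continuing for each basis vector yields [T]_B = [[-2, 1], [-1, -3]].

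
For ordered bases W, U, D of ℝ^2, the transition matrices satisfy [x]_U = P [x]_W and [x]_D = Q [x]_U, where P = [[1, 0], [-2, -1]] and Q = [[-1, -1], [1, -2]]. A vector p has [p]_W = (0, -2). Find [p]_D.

(-2, -4)

Composing the changes, [p]_D = Q P [p]_W.
Q P = [[1, 1], [5, 2]]; applying this to (0, -2) gives (-2, -4).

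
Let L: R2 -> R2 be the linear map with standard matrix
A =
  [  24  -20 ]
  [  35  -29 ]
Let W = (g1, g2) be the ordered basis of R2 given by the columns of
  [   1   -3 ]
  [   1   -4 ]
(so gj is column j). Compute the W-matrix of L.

[[-2, -1], [-2, -3]]

Let P have columns g1, g2. Then [L]_W = P^(-1) A P.
Here det P = -1, so P^(-1) is integer; computing A P first and then P^(-1)(A P) gives [[-2, -1], [-2, -3]].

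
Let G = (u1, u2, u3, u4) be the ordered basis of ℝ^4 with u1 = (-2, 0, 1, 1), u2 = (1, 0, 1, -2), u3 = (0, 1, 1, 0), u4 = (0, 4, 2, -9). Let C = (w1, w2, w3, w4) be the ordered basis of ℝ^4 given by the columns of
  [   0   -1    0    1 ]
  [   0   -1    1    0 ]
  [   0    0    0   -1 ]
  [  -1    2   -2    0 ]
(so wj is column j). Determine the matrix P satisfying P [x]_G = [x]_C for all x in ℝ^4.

Let M have columns uj and N have columns wj. Then for every x, N [x]_C = x = M [x]_G, so P = N^(-1) M.
Since det N = 1, N^(-1) has integer entries; multiplying gives P = [[-1, 2, -2, 1], [1, -2, -1, -2], [1, -2, 0, 2], [-1, -1, -1, -2]].

[[-1, 2, -2, 1], [1, -2, -1, -2], [1, -2, 0, 2], [-1, -1, -1, -2]]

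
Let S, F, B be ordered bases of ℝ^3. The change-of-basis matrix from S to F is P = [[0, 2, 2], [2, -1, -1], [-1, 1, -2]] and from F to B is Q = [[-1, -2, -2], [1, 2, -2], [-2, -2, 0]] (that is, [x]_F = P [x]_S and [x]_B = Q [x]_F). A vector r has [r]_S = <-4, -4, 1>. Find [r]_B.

First [r]_F = P [r]_S = <-6, -5, -2>.
Then [r]_B = Q [r]_F = <20, -12, 22>.

<20, -12, 22>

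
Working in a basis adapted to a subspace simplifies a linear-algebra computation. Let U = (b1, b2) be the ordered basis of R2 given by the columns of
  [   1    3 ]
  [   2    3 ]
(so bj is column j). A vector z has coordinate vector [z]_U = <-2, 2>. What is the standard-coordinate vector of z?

By definition z = -2b1 + 2b2.
Summing componentwise gives <4, 2>.

<4, 2>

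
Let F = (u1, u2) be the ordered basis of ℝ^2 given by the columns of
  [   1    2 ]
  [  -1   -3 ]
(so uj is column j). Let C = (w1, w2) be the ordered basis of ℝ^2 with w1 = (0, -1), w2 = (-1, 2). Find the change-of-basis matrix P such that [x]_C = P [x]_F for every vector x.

[[-1, -1], [-1, -2]]

Take x = uj: its F-coordinates are the j-th standard unit vector, so P e_j — column j of P — equals [uj]_C.
u1 = -w1 - w2, giving column 1 = (-1, -1); repeating for each j gives P = [[-1, -1], [-1, -2]].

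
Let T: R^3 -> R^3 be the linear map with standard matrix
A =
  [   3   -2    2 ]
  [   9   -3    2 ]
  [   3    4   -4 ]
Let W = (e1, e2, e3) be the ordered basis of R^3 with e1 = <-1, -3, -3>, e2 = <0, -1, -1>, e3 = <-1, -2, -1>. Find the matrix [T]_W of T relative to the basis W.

Let P have columns e1, ..., e3. Then [T]_W = P^(-1) A P.
Here det P = 1, so P^(-1) is integer; computing A P first and then P^(-1)(A P) gives [[0, 1, 3], [0, -2, 0], [3, -1, -2]].

[[0, 1, 3], [0, -2, 0], [3, -1, -2]]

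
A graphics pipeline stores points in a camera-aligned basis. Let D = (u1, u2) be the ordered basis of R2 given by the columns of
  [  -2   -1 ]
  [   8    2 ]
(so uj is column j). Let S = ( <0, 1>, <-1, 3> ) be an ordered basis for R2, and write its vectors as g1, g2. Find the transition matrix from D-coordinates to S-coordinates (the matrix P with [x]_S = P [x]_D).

[[2, -1], [2, 1]]

Column j of P is [uj]_S, since P maps D-coordinates to S-coordinates.
Expressing u1 in S: u1 = 2g1 + 2g2, so column 1 of P is <2, 2>.
Doing the same for each uj gives P = [[2, -1], [2, 1]].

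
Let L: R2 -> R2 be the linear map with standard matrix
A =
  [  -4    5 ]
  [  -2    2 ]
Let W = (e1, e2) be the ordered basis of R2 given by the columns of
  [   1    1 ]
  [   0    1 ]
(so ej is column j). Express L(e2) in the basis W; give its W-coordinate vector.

(1, 0)

Column 2 of [L]_W is the W-coordinate vector of L(e2).
In standard coordinates L(e2) = A e2 = (1, 0).
Converting to W: (1, 0) = e1 + 0·e2, so the coordinate vector is (1, 0).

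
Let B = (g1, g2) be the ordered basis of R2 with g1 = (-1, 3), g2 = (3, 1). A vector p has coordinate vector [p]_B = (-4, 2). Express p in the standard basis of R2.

(10, -10)

The coordinates say p = -4g1 + 2g2; adding the scaled basis vectors gives (10, -10).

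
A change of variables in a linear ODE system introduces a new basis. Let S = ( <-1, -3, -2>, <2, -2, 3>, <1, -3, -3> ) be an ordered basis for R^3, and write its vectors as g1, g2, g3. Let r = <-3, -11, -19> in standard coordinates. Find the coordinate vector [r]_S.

<2, -2, 3>

We seek scalars with c_1 g1 + ... + c_3 g3 = r; equivalently solve M c = r where the columns of M are g1, ..., g3.
Row-reducing the augmented matrix [M | r] gives c = (2, -2, 3).
Check: 2g1 - 2g2 + 3g3 = <-3, -11, -19>.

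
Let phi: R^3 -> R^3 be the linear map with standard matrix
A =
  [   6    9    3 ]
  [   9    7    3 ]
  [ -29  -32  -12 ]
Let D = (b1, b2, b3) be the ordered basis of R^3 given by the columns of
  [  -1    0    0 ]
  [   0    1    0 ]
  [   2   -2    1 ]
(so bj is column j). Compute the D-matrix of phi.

The j-th column of [phi]_D is [phi(bj)]_D.
phi(b1) = A b1 = [0, -3, 5] = 0·b1 - 3b2 - b3, so column 1 is [0, -3, -1].
Repeating for b2, b3 and assembling the columns gives [[0, -3, -3], [-3, 1, 3], [-1, 0, 0]].

[[0, -3, -3], [-3, 1, 3], [-1, 0, 0]]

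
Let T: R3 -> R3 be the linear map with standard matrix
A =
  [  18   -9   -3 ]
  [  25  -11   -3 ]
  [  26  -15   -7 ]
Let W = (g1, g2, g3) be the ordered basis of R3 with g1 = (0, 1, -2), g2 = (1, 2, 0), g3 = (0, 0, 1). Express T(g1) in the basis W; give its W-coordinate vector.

(1, -3, 1)

Compute T(g1) = A g1 = (-3, -5, -1) in standard coordinates.
Then write this in W-coordinates: solve for y in y_1 g1 + ... + y_3 g3 = (-3, -5, -1).
This gives y = (1, -3, 1), which is column 1 of [T]_W.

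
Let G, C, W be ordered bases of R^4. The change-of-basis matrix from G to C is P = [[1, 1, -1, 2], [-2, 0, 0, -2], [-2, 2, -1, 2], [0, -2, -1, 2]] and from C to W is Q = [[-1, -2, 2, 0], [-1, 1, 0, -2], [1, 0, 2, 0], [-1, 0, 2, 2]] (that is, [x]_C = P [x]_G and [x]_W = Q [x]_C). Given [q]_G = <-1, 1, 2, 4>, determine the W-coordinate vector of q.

First [q]_C = P [q]_G = <6, -6, 10, 4>.
Then [q]_W = Q [q]_C = <26, -20, 26, 22>.

<26, -20, 26, 22>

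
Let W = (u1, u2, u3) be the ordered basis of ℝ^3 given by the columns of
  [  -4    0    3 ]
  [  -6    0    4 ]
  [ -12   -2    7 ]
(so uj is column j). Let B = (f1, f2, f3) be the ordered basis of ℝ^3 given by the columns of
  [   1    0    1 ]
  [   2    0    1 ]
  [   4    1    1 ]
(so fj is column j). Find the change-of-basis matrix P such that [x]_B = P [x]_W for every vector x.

Take x = uj: its W-coordinates are the j-th standard unit vector, so P e_j — column j of P — equals [uj]_B.
u1 = -2f1 - 2f2 - 2f3, giving column 1 = (-2, -2, -2); repeating for each j gives P = [[-2, 0, 1], [-2, -2, 1], [-2, 0, 2]].

[[-2, 0, 1], [-2, -2, 1], [-2, 0, 2]]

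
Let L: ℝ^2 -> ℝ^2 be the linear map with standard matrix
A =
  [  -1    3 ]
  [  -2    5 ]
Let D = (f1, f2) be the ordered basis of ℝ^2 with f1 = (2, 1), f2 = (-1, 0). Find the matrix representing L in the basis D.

Let P have columns f1, f2. Then [L]_D = P^(-1) A P.
Here det P = 1, so P^(-1) is integer; computing A P first and then P^(-1)(A P) gives [[1, 2], [1, 3]].

[[1, 2], [1, 3]]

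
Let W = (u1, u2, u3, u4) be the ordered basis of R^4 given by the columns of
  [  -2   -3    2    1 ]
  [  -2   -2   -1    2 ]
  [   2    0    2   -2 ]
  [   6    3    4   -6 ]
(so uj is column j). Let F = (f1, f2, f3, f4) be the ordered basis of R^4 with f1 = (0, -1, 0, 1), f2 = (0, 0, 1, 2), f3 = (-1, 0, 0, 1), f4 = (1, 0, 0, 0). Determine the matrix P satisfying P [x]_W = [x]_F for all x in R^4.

[[2, 2, 1, -2], [2, 0, 2, -2], [0, 1, -1, 0], [-2, -2, 1, 1]]

Take x = uj: its W-coordinates are the j-th standard unit vector, so P e_j — column j of P — equals [uj]_F.
u1 = 2f1 + 2f2 + 0·f3 - 2f4, giving column 1 = (2, 2, 0, -2); repeating for each j gives P = [[2, 2, 1, -2], [2, 0, 2, -2], [0, 1, -1, 0], [-2, -2, 1, 1]].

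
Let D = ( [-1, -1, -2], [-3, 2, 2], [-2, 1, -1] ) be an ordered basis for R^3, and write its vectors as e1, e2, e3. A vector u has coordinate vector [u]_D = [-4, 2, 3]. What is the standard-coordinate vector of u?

The coordinates say u = -4e1 + 2e2 + 3e3; adding the scaled basis vectors gives [-8, 11, 9].

[-8, 11, 9]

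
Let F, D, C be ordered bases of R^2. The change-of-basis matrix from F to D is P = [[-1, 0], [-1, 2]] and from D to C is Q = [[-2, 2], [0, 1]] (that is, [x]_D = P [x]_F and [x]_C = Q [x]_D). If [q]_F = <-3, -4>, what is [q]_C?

Composing the changes, [q]_C = Q P [q]_F.
Q P = [[0, 4], [-1, 2]]; applying this to <-3, -4> gives <-16, -5>.

<-16, -5>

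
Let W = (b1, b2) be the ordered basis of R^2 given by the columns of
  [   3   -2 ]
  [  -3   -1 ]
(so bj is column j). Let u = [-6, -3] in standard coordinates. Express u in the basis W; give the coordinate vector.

[0, 3]

Write u = c_1 b1 + c_2 b2 and solve for the c_i.
System: 3c_1 - 2c_2 = -6, -3c_1 - c_2 = -3; solving gives c_1 = 0, c_2 = 3.
Check: 0·b1 + 3b2 = [-6, -3].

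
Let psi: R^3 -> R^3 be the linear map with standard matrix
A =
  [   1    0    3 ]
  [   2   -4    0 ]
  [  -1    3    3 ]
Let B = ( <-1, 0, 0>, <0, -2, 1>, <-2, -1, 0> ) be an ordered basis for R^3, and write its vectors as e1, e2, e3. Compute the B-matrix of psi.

[[1, 1, -2], [1, -3, -1], [0, -2, 2]]

The j-th column of [psi]_B is [psi(ej)]_B.
psi(e1) = A e1 = <-1, -2, 1> = e1 + e2 + 0·e3, so column 1 is <1, 1, 0>.
Repeating for e2, e3 and assembling the columns gives [[1, 1, -2], [1, -3, -1], [0, -2, 2]].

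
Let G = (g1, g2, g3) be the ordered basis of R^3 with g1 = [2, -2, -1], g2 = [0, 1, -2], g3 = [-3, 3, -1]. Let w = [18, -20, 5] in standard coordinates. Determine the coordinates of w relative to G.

We seek scalars with c_1 g1 + ... + c_3 g3 = w; equivalently solve M c = w where the columns of M are g1, ..., g3.
Gaussian elimination on [M | w] yields c = (3, -2, -4).
Check: 3g1 - 2g2 - 4g3 = [18, -20, 5].

[3, -2, -4]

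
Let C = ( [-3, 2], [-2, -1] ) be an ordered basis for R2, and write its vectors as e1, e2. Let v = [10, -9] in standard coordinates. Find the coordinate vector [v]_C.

[-4, 1]

We seek scalars with c_1 e1 + c_2 e2 = v; equivalently solve M c = v where the columns of M are e1, e2.
System: -3c_1 - 2c_2 = 10, 2c_1 - c_2 = -9; solving gives c_1 = -4, c_2 = 1.
Check: -4e1 + e2 = [10, -9].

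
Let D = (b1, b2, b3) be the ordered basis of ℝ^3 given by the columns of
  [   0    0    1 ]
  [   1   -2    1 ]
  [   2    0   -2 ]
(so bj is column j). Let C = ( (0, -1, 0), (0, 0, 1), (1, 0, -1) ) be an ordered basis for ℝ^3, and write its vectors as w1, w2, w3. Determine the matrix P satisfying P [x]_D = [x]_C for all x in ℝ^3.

Take x = bj: its D-coordinates are the j-th standard unit vector, so P e_j — column j of P — equals [bj]_C.
b1 = -w1 + 2w2 + 0·w3, giving column 1 = (-1, 2, 0); repeating for each j gives P = [[-1, 2, -1], [2, 0, -1], [0, 0, 1]].

[[-1, 2, -1], [2, 0, -1], [0, 0, 1]]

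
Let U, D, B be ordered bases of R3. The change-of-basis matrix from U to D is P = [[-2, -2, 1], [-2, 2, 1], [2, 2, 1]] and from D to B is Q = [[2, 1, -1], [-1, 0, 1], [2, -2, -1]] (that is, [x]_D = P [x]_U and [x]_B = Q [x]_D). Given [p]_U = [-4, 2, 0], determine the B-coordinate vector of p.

Composing the changes, [p]_B = Q P [p]_U.
Q P = [[-8, -4, 2], [4, 4, 0], [-2, -10, -1]]; applying this to [-4, 2, 0] gives [24, -8, -12].

[24, -8, -12]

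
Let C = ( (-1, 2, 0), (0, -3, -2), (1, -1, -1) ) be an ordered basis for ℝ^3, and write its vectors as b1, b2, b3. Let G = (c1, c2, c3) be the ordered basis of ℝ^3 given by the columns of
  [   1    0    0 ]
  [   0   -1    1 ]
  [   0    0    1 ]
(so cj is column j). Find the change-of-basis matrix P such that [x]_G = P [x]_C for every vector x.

Let M have columns bj and N have columns cj. Then for every x, N [x]_G = x = M [x]_C, so P = N^(-1) M.
Since det N = -1, N^(-1) has integer entries; multiplying gives P = [[-1, 0, 1], [-2, 1, 0], [0, -2, -1]].

[[-1, 0, 1], [-2, 1, 0], [0, -2, -1]]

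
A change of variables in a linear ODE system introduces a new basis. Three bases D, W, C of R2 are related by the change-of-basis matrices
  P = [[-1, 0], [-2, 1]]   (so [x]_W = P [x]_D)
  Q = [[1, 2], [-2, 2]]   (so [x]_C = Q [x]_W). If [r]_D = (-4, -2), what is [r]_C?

First [r]_W = P [r]_D = (4, 6).
Then [r]_C = Q [r]_W = (16, 4).

(16, 4)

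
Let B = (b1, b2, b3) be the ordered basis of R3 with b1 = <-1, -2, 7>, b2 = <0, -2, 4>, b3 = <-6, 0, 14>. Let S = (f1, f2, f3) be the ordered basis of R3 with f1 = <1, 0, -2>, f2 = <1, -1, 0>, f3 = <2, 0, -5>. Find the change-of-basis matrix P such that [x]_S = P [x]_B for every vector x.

[[-1, -2, -2], [2, 2, 0], [-1, 0, -2]]

Take x = bj: its B-coordinates are the j-th standard unit vector, so P e_j — column j of P — equals [bj]_S.
b1 = -f1 + 2f2 - f3, giving column 1 = <-1, 2, -1>; repeating for each j gives P = [[-1, -2, -2], [2, 2, 0], [-1, 0, -2]].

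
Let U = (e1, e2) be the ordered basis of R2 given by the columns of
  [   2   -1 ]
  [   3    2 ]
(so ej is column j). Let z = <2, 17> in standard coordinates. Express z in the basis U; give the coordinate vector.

<3, 4>

[z]_U is the unique c with M c = z, where M has columns e1, e2.
System: 2c_1 - c_2 = 2, 3c_1 + 2c_2 = 17; solving gives c_1 = 3, c_2 = 4.
Check: 3e1 + 4e2 = <2, 17>.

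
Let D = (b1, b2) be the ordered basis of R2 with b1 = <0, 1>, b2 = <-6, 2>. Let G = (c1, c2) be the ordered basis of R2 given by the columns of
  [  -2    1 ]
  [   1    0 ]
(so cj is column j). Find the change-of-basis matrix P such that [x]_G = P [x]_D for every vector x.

[[1, 2], [2, -2]]

Take x = bj: its D-coordinates are the j-th standard unit vector, so P e_j — column j of P — equals [bj]_G.
b1 = c1 + 2c2, giving column 1 = <1, 2>; repeating for each j gives P = [[1, 2], [2, -2]].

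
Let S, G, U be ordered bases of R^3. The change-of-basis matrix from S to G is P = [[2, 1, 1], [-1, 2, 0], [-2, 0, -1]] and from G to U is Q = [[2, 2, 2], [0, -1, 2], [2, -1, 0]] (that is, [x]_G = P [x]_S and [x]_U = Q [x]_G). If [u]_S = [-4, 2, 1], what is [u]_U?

Apply P to get G-coordinates [-5, 8, 7], then Q to get U-coordinates.
The result is [u]_U = [20, 6, -18].

[20, 6, -18]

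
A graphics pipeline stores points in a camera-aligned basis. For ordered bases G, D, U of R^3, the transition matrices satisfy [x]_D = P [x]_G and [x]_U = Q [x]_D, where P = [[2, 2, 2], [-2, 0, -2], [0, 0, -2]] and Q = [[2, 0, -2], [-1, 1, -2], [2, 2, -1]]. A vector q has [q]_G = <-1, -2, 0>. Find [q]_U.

Composing the changes, [q]_U = Q P [q]_G.
Q P = [[4, 4, 8], [-4, -2, 0], [0, 4, 2]]; applying this to <-1, -2, 0> gives <-12, 8, -8>.

<-12, 8, -8>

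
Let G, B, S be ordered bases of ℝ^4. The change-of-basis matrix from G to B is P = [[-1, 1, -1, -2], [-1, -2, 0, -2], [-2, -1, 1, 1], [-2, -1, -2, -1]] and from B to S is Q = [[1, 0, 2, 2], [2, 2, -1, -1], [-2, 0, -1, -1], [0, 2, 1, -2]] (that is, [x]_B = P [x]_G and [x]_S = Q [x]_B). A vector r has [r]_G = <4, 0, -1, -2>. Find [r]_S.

<-29, 17, 13, -3>

Composing the changes, [r]_S = Q P [r]_G.
Q P = [[-9, -3, -3, -2], [0, 0, -1, -8], [6, 0, 3, 4], [0, -3, 5, -1]]; applying this to <4, 0, -1, -2> gives <-29, 17, 13, -3>.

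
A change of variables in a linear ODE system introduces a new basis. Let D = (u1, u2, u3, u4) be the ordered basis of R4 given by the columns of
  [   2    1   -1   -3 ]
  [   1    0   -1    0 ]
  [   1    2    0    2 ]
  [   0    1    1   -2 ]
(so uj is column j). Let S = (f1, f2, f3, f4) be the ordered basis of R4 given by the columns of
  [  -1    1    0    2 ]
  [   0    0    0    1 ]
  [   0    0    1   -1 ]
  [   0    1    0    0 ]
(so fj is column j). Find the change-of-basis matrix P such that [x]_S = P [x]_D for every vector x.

[[0, 0, 0, 1], [0, 1, 1, -2], [2, 2, -1, 2], [1, 0, -1, 0]]

Take x = uj: its D-coordinates are the j-th standard unit vector, so P e_j — column j of P — equals [uj]_S.
u1 = 0·f1 + 0·f2 + 2f3 + f4, giving column 1 = (0, 0, 2, 1); repeating for each j gives P = [[0, 0, 0, 1], [0, 1, 1, -2], [2, 2, -1, 2], [1, 0, -1, 0]].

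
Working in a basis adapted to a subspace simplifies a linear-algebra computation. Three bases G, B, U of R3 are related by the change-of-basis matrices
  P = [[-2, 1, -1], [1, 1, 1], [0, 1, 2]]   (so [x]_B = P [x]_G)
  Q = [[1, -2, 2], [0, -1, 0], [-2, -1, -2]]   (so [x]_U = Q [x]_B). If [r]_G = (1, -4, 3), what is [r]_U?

(-5, 0, 14)

Composing the changes, [r]_U = Q P [r]_G.
Q P = [[-4, 1, 1], [-1, -1, -1], [3, -5, -3]]; applying this to (1, -4, 3) gives (-5, 0, 14).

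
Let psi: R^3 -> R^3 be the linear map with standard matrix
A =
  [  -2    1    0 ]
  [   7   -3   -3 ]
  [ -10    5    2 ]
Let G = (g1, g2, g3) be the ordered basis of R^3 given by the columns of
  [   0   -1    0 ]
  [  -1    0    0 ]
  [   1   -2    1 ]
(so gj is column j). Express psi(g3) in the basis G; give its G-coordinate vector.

Column 3 of [psi]_G is the G-coordinate vector of psi(g3).
In standard coordinates psi(g3) = A g3 = (0, -3, 2).
Converting to G: (0, -3, 2) = 3g1 + 0·g2 - g3, so the coordinate vector is (3, 0, -1).

(3, 0, -1)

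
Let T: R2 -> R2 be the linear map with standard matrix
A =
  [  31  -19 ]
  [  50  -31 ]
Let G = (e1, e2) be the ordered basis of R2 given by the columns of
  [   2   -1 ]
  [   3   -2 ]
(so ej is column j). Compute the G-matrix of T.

[[3, 2], [1, -3]]

With P the matrix whose columns are e1, e2, [T]_G = P^(-1) A P.
Column by column: T(e1) = A e1 = <5, 7>; its G-coordinates <3, 1> give column 1.
Continuing for each basis vector yields [T]_G = [[3, 2], [1, -3]].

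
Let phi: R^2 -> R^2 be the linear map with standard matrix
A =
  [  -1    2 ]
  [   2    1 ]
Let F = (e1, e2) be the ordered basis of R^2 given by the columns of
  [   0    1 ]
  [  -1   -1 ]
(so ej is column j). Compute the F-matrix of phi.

[[3, 2], [-2, -3]]

The j-th column of [phi]_F is [phi(ej)]_F.
phi(e1) = A e1 = (-2, -1) = 3e1 - 2e2, so column 1 is (3, -2).
Repeating for e2 and assembling the columns gives [[3, 2], [-2, -3]].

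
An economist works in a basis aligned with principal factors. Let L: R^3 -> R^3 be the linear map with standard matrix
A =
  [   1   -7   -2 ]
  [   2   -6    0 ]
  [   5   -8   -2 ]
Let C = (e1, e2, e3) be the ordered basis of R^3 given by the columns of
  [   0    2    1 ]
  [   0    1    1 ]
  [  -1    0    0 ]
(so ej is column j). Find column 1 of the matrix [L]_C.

(-2, 2, -2)

Column 1 of [L]_C is the C-coordinate vector of L(e1).
In standard coordinates L(e1) = A e1 = (2, 0, 2).
Converting to C: (2, 0, 2) = -2e1 + 2e2 - 2e3, so the coordinate vector is (-2, 2, -2).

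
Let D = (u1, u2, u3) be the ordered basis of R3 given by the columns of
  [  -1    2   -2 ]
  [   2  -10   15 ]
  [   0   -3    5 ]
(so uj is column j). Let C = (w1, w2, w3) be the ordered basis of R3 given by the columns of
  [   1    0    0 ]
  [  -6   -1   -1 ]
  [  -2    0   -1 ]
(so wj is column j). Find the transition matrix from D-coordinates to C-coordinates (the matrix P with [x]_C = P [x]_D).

Take x = uj: its D-coordinates are the j-th standard unit vector, so P e_j — column j of P — equals [uj]_C.
u1 = -w1 + 2w2 + 2w3, giving column 1 = (-1, 2, 2); repeating for each j gives P = [[-1, 2, -2], [2, -1, -2], [2, -1, -1]].

[[-1, 2, -2], [2, -1, -2], [2, -1, -1]]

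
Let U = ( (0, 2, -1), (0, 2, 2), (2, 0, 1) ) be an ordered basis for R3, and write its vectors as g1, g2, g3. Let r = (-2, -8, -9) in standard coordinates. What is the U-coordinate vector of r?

(0, -4, -1)

We seek scalars with c_1 g1 + ... + c_3 g3 = r; equivalently solve M c = r where the columns of M are g1, ..., g3.
Row-reducing the augmented matrix [M | r] gives c = (0, -4, -1).
Check: 0·g1 - 4g2 - g3 = (-2, -8, -9).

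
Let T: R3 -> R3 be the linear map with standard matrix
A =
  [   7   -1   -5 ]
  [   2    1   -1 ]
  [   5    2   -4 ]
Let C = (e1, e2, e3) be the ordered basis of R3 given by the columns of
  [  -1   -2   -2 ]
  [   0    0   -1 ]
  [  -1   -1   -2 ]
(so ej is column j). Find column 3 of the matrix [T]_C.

Compute T(e3) = A e3 = (-3, -3, -4) in standard coordinates.
Then write this in C-coordinates: solve for y in y_1 e1 + ... + y_3 e3 = (-3, -3, -4).
This gives y = (-1, -1, 3), which is column 3 of [T]_C.

(-1, -1, 3)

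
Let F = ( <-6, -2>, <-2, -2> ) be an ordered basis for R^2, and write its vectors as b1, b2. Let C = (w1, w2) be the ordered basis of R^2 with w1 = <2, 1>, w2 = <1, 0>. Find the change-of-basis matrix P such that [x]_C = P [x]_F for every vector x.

Column j of P is [bj]_C, since P maps F-coordinates to C-coordinates.
Expressing b1 in C: b1 = -2w1 - 2w2, so column 1 of P is <-2, -2>.
Doing the same for each bj gives P = [[-2, -2], [-2, 2]].

[[-2, -2], [-2, 2]]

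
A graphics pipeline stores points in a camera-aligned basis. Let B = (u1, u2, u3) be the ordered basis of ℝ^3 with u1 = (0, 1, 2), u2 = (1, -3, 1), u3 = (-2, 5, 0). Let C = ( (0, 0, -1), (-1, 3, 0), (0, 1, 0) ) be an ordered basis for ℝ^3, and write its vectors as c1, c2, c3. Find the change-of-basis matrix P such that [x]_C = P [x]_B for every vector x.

Take x = uj: its B-coordinates are the j-th standard unit vector, so P e_j — column j of P — equals [uj]_C.
u1 = -2c1 + 0·c2 + c3, giving column 1 = (-2, 0, 1); repeating for each j gives P = [[-2, -1, 0], [0, -1, 2], [1, 0, -1]].

[[-2, -1, 0], [0, -1, 2], [1, 0, -1]]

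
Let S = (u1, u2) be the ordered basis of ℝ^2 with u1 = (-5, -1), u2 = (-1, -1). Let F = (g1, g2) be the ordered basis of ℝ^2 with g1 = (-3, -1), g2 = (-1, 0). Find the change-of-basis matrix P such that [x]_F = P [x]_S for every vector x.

[[1, 1], [2, -2]]

Column j of P is [uj]_F, since P maps S-coordinates to F-coordinates.
Expressing u1 in F: u1 = g1 + 2g2, so column 1 of P is (1, 2).
Doing the same for each uj gives P = [[1, 1], [2, -2]].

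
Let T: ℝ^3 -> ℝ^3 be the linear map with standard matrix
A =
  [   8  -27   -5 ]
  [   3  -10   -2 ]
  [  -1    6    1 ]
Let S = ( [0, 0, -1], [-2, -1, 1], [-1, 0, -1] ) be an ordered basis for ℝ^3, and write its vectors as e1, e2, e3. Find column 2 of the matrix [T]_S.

[3, -2, -2]

Column 2 of [T]_S is the S-coordinate vector of T(e2).
In standard coordinates T(e2) = A e2 = [6, 2, -3].
Converting to S: [6, 2, -3] = 3e1 - 2e2 - 2e3, so the coordinate vector is [3, -2, -2].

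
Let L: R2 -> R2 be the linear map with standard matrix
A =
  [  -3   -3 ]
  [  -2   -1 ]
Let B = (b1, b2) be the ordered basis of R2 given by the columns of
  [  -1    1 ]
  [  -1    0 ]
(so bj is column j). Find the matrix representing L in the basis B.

[[-3, 2], [3, -1]]

The j-th column of [L]_B is [L(bj)]_B.
L(b1) = A b1 = (6, 3) = -3b1 + 3b2, so column 1 is (-3, 3).
Repeating for b2 and assembling the columns gives [[-3, 2], [3, -1]].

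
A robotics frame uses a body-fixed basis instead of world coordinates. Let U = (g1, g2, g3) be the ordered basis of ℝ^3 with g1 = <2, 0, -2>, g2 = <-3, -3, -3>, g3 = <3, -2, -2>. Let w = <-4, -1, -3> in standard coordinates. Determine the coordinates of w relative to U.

<1, 1, -1>

We seek scalars with c_1 g1 + ... + c_3 g3 = w; equivalently solve M c = w where the columns of M are g1, ..., g3.
Gaussian elimination on [M | w] yields c = (1, 1, -1).
Check: g1 + g2 - g3 = <-4, -1, -3>.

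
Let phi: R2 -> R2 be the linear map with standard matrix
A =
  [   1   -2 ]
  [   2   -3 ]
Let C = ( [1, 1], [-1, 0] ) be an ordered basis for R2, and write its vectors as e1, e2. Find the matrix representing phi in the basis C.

[[-1, -2], [0, -1]]

With P the matrix whose columns are e1, e2, [phi]_C = P^(-1) A P.
Column by column: phi(e1) = A e1 = [-1, -1]; its C-coordinates [-1, 0] give column 1.
Continuing for each basis vector yields [phi]_C = [[-1, -2], [0, -1]].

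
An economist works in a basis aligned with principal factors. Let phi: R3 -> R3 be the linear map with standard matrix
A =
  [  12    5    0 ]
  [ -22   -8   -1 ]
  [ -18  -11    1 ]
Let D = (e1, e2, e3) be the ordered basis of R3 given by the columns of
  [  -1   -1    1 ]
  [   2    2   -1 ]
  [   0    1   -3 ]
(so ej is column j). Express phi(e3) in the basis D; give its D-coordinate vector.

<-3, -1, 3>

Column 3 of [phi]_D is the D-coordinate vector of phi(e3).
In standard coordinates phi(e3) = A e3 = <7, -11, -10>.
Converting to D: <7, -11, -10> = -3e1 - e2 + 3e3, so the coordinate vector is <-3, -1, 3>.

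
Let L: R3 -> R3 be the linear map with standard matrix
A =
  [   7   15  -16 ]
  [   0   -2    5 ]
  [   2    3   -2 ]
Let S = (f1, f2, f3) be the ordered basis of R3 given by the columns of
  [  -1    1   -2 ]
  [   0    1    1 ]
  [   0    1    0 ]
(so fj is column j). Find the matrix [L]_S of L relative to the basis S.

[[1, -3, 0], [-2, 3, -1], [2, 0, -1]]

The j-th column of [L]_S is [L(fj)]_S.
L(f1) = A f1 = [-7, 0, -2] = f1 - 2f2 + 2f3, so column 1 is [1, -2, 2].
Repeating for f2, f3 and assembling the columns gives [[1, -3, 0], [-2, 3, -1], [2, 0, -1]].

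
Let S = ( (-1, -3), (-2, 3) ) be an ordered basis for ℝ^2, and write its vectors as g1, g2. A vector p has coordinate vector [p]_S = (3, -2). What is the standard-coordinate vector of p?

By definition p = 3g1 - 2g2.
Summing componentwise gives (1, -15).

(1, -15)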